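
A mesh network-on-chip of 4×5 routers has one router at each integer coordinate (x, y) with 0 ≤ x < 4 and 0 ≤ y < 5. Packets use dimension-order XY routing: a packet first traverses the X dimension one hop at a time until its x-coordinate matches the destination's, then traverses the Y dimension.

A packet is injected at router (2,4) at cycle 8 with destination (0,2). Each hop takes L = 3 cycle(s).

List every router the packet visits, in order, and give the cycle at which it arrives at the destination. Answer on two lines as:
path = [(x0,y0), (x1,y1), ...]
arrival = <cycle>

path = [(2,4), (1,4), (0,4), (0,3), (0,2)]
arrival = 20

src (2,4)  cyc=8
W→(1,4)  cyc=11
W→(0,4)  cyc=14
S→(0,3)  cyc=17
S→(0,2)  cyc=20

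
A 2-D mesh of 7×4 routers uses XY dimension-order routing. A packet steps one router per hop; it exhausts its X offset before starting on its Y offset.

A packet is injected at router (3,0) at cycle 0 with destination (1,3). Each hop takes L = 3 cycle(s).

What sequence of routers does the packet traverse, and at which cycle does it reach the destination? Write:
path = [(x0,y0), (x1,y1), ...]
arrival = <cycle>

path = [(3,0), (2,0), (1,0), (1,1), (1,2), (1,3)]
arrival = 15

#0 — 3,0 | c0
#1 — 2,0 | c3 | W
#2 — 1,0 | c6 | W
#3 — 1,1 | c9 | N
#4 — 1,2 | c12 | N
#5 — 1,3 | c15 | N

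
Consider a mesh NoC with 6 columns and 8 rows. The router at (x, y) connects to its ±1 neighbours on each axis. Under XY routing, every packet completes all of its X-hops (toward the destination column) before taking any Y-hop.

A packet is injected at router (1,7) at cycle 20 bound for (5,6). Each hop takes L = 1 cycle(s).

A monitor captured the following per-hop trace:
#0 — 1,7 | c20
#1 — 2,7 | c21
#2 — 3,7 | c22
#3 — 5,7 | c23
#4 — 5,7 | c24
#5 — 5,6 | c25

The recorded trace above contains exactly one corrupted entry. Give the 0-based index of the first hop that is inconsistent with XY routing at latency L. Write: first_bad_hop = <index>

hop 1: step (+1,+0), +1 cyc — ok
hop 2: step (+1,+0), +1 cyc — ok
hop 3: step (+2,+0), +1 cyc — BAD: non-unit step

first_bad_hop = 3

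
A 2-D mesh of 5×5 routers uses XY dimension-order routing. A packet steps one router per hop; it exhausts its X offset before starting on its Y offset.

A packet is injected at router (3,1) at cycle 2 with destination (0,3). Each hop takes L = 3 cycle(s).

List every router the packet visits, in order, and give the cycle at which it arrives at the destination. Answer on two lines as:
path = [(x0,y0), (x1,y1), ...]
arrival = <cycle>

path = [(3,1), (2,1), (1,1), (0,1), (0,2), (0,3)]
arrival = 17

[0] x=3 y=1 t=2
[1] x=2 y=1 t=5 →W
[2] x=1 y=1 t=8 →W
[3] x=0 y=1 t=11 →W
[4] x=0 y=2 t=14 →N
[5] x=0 y=3 t=17 →N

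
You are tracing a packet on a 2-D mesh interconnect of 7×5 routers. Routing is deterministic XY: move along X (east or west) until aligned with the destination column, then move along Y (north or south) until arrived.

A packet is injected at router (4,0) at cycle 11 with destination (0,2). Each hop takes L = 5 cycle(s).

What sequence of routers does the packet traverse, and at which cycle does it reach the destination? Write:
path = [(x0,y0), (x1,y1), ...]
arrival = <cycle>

path = [(4,0), (3,0), (2,0), (1,0), (0,0), (0,1), (0,2)]
arrival = 41

[0] x=4 y=0 t=11
[1] x=3 y=0 t=16 →W
[2] x=2 y=0 t=21 →W
[3] x=1 y=0 t=26 →W
[4] x=0 y=0 t=31 →W
[5] x=0 y=1 t=36 →N
[6] x=0 y=2 t=41 →N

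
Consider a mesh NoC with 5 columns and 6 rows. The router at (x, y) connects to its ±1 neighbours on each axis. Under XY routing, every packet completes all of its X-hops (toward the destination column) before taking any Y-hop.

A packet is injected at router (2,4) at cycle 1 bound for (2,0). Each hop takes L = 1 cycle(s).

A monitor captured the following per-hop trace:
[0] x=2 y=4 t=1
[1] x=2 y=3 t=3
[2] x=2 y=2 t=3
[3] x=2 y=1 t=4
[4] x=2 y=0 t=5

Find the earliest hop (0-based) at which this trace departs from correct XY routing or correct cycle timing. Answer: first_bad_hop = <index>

first_bad_hop = 1

hop 1: step (+0,-1), +2 cyc — BAD: Δcyc=2≠L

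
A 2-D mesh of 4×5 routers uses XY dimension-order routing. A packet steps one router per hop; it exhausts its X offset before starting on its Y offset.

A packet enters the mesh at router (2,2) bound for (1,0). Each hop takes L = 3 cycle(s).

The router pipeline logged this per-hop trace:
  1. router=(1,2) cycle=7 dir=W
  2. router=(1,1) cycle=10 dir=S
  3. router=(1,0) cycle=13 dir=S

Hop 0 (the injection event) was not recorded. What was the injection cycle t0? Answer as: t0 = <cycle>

The first recorded entry is hop 1 at cycle 7.
So t0 = 7 − 1·3 = 4.

t0 = 4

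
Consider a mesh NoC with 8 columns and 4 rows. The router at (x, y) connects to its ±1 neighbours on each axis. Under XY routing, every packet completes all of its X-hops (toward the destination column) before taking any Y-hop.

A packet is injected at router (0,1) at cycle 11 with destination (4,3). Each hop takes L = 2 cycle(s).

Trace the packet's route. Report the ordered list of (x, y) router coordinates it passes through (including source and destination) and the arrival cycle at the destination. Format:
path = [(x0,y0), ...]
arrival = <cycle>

path = [(0,1), (1,1), (2,1), (3,1), (4,1), (4,2), (4,3)]
arrival = 23

  0. router=(0,1) cycle=11 (inject)
  1. router=(1,1) cycle=13 dir=E
  2. router=(2,1) cycle=15 dir=E
  3. router=(3,1) cycle=17 dir=E
  4. router=(4,1) cycle=19 dir=E
  5. router=(4,2) cycle=21 dir=N
  6. router=(4,3) cycle=23 dir=N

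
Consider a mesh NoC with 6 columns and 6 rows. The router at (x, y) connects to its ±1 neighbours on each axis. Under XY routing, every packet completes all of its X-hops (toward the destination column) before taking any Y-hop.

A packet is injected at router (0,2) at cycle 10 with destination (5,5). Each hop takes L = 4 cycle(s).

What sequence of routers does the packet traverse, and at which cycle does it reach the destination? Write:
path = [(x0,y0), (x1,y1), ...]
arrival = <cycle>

  0. router=(0,2) cycle=10 (inject)
  1. router=(1,2) cycle=14 dir=E
  2. router=(2,2) cycle=18 dir=E
  3. router=(3,2) cycle=22 dir=E
  4. router=(4,2) cycle=26 dir=E
  5. router=(5,2) cycle=30 dir=E
  6. router=(5,3) cycle=34 dir=N
  7. router=(5,4) cycle=38 dir=N
  8. router=(5,5) cycle=42 dir=N

path = [(0,2), (1,2), (2,2), (3,2), (4,2), (5,2), (5,3), (5,4), (5,5)]
arrival = 42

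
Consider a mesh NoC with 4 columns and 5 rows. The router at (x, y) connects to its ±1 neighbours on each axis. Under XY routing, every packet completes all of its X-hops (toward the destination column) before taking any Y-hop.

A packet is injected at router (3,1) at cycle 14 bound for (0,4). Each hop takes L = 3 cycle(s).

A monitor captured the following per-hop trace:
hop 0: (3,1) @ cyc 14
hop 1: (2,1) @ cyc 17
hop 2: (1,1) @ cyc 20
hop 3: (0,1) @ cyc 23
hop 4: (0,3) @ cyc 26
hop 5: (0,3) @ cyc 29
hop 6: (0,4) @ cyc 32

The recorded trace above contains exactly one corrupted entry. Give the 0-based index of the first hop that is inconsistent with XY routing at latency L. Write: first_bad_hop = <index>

first_bad_hop = 4

check 1→ d=(-1,0) cyc+3: ok
check 2→ d=(-1,0) cyc+3: ok
check 3→ d=(-1,0) cyc+3: ok
check 4→ d=(0,2) cyc+3: BAD: non-unit step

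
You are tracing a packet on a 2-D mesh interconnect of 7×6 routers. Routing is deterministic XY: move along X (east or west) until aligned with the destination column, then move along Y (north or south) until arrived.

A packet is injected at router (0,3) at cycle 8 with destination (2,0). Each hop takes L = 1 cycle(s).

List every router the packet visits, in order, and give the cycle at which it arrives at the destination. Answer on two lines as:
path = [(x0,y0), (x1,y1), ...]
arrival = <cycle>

t=8: at (0,3)
t=9: at (1,3) after E
t=10: at (2,3) after E
t=11: at (2,2) after S
t=12: at (2,1) after S
t=13: at (2,0) after S

path = [(0,3), (1,3), (2,3), (2,2), (2,1), (2,0)]
arrival = 13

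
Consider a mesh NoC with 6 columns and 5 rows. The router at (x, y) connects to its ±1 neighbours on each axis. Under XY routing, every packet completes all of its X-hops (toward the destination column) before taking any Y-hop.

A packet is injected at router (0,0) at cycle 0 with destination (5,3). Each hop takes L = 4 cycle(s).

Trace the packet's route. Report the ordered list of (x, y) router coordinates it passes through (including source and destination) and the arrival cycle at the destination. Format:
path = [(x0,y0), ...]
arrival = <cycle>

path = [(0,0), (1,0), (2,0), (3,0), (4,0), (5,0), (5,1), (5,2), (5,3)]
arrival = 32

hop 0: (0,0) @ cyc 0
hop 1: (1,0) @ cyc 4  [E]
hop 2: (2,0) @ cyc 8  [E]
hop 3: (3,0) @ cyc 12  [E]
hop 4: (4,0) @ cyc 16  [E]
hop 5: (5,0) @ cyc 20  [E]
hop 6: (5,1) @ cyc 24  [N]
hop 7: (5,2) @ cyc 28  [N]
hop 8: (5,3) @ cyc 32  [N]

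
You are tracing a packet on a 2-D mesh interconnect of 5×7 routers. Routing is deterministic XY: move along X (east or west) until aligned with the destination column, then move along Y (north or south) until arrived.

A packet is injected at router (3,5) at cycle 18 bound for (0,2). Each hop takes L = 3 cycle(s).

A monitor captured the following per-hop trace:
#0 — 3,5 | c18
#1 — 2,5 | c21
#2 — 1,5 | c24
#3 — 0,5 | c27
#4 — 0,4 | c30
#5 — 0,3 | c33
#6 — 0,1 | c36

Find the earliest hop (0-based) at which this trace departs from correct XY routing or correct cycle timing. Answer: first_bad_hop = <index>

first_bad_hop = 6

hop 1: step (-1,+0), +3 cyc — ok
hop 2: step (-1,+0), +3 cyc — ok
hop 3: step (-1,+0), +3 cyc — ok
hop 4: step (+0,-1), +3 cyc — ok
hop 5: step (+0,-1), +3 cyc — ok
hop 6: step (+0,-2), +3 cyc — BAD: non-unit step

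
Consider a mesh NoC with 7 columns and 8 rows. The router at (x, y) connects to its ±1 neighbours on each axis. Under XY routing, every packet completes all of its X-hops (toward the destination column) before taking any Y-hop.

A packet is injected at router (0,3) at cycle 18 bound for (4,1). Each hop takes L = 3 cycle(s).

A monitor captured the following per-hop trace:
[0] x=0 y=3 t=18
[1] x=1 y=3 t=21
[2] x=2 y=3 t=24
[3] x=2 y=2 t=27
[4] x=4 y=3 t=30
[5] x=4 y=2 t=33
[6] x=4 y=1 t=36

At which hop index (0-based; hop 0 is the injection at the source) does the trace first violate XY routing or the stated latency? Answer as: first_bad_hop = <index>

first_bad_hop = 3

[1] (+1,+0) / 3c ⇒ ok
[2] (+1,+0) / 3c ⇒ ok
[3] (+0,-1) / 3c ⇒ BAD: Y-move but x=2≠4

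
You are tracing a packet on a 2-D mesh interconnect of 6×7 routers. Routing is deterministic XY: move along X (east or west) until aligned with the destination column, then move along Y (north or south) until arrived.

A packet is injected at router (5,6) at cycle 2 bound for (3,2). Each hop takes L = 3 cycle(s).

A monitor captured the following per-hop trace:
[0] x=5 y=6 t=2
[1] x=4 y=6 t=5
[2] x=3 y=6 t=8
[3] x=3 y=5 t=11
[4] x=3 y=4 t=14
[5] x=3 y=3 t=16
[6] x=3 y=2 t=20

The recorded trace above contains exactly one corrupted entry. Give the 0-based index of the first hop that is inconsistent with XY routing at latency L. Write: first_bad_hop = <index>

first_bad_hop = 5

hop 1: step (-1,+0), +3 cyc — ok
hop 2: step (-1,+0), +3 cyc — ok
hop 3: step (+0,-1), +3 cyc — ok
hop 4: step (+0,-1), +3 cyc — ok
hop 5: step (+0,-1), +2 cyc — BAD: Δcyc=2≠L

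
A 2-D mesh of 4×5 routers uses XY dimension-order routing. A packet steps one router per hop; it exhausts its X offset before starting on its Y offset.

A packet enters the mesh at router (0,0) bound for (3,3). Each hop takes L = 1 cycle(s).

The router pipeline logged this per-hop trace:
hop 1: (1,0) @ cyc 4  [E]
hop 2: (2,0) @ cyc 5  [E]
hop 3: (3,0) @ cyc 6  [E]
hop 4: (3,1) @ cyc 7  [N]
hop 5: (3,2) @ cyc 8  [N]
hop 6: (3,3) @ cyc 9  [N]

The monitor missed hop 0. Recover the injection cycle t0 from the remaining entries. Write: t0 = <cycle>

Hop 1 reached at cycle 4; hop k is at t0 + k·L.
Subtract one hop: t0 = 4 − 1 = 3.

t0 = 3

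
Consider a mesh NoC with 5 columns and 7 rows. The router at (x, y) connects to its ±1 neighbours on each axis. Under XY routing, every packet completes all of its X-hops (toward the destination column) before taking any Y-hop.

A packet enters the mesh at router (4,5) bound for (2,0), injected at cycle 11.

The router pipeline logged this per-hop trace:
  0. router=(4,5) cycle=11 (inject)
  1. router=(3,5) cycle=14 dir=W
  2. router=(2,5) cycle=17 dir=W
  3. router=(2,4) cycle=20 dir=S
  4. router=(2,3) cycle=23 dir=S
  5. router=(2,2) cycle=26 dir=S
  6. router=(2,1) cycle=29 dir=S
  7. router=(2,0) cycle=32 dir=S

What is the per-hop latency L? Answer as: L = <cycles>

From hop 0 (11) to hop 1 (14): +3 cycles.
Per-hop latency L = Δcyc = 3.

L = 3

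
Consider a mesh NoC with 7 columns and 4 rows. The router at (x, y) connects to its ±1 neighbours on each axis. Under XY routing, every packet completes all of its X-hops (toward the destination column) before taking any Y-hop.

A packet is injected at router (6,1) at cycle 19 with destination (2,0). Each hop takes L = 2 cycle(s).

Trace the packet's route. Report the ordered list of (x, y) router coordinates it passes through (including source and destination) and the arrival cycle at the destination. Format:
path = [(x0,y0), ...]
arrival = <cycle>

  0. router=(6,1) cycle=19 (inject)
  1. router=(5,1) cycle=21 dir=W
  2. router=(4,1) cycle=23 dir=W
  3. router=(3,1) cycle=25 dir=W
  4. router=(2,1) cycle=27 dir=W
  5. router=(2,0) cycle=29 dir=S

path = [(6,1), (5,1), (4,1), (3,1), (2,1), (2,0)]
arrival = 29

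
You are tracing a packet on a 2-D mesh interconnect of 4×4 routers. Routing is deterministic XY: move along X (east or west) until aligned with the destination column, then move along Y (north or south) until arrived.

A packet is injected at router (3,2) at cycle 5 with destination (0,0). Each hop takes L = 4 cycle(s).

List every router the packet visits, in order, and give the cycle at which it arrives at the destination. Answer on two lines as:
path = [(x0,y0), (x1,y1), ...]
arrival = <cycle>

#0 — 3,2 | c5
#1 — 2,2 | c9 | W
#2 — 1,2 | c13 | W
#3 — 0,2 | c17 | W
#4 — 0,1 | c21 | S
#5 — 0,0 | c25 | S

path = [(3,2), (2,2), (1,2), (0,2), (0,1), (0,0)]
arrival = 25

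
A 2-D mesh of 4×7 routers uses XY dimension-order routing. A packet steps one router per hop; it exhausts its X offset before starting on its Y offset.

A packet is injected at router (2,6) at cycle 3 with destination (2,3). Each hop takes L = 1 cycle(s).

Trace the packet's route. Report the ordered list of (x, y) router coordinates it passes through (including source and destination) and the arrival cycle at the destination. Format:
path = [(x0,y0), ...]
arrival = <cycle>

path = [(2,6), (2,5), (2,4), (2,3)]
arrival = 6

src (2,6)  cyc=3
S→(2,5)  cyc=4
S→(2,4)  cyc=5
S→(2,3)  cyc=6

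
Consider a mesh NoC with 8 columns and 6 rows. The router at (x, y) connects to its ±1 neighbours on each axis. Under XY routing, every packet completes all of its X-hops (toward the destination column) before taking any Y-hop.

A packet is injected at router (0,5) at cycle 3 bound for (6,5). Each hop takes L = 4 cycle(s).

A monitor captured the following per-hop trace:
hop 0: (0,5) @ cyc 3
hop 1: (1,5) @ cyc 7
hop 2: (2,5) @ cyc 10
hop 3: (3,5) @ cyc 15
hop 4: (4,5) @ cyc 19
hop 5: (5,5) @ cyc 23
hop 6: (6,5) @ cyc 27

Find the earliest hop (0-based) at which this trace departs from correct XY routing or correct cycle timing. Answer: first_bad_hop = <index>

  1: Δx=+1 Δy=+0 Δt=4 [ok]
  2: Δx=+1 Δy=+0 Δt=3 [BAD: Δcyc=3≠L]

first_bad_hop = 2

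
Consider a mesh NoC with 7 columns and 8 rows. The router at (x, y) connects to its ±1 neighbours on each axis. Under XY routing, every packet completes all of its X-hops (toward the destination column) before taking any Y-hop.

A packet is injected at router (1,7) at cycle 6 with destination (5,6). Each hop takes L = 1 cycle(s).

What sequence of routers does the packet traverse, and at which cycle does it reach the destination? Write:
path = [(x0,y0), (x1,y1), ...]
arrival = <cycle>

path = [(1,7), (2,7), (3,7), (4,7), (5,7), (5,6)]
arrival = 11

#0 — 1,7 | c6
#1 — 2,7 | c7 | E
#2 — 3,7 | c8 | E
#3 — 4,7 | c9 | E
#4 — 5,7 | c10 | E
#5 — 5,6 | c11 | S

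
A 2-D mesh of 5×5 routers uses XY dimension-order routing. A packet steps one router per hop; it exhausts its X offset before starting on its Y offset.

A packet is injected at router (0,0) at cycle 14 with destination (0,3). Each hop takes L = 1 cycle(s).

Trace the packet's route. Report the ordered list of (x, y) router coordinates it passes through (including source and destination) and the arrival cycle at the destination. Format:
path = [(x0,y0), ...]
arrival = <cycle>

hop 0: (0,0) @ cyc 14
hop 1: (0,1) @ cyc 15  [N]
hop 2: (0,2) @ cyc 16  [N]
hop 3: (0,3) @ cyc 17  [N]

path = [(0,0), (0,1), (0,2), (0,3)]
arrival = 17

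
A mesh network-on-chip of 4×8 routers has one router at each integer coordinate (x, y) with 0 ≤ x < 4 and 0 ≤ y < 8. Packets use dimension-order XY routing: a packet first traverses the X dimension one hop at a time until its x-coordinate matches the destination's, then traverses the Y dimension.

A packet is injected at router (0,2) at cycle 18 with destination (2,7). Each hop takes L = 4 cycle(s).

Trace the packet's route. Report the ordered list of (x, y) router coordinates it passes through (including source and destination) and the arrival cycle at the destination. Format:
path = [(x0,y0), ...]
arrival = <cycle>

path = [(0,2), (1,2), (2,2), (2,3), (2,4), (2,5), (2,6), (2,7)]
arrival = 46

[0] x=0 y=2 t=18
[1] x=1 y=2 t=22 →E
[2] x=2 y=2 t=26 →E
[3] x=2 y=3 t=30 →N
[4] x=2 y=4 t=34 →N
[5] x=2 y=5 t=38 →N
[6] x=2 y=6 t=42 →N
[7] x=2 y=7 t=46 →N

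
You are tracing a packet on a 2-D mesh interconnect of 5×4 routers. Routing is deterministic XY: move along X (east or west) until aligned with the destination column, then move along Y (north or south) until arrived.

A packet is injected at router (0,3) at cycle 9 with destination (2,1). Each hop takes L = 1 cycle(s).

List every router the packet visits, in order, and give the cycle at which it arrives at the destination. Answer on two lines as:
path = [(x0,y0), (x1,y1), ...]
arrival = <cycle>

#0 — 0,3 | c9
#1 — 1,3 | c10 | E
#2 — 2,3 | c11 | E
#3 — 2,2 | c12 | S
#4 — 2,1 | c13 | S

path = [(0,3), (1,3), (2,3), (2,2), (2,1)]
arrival = 13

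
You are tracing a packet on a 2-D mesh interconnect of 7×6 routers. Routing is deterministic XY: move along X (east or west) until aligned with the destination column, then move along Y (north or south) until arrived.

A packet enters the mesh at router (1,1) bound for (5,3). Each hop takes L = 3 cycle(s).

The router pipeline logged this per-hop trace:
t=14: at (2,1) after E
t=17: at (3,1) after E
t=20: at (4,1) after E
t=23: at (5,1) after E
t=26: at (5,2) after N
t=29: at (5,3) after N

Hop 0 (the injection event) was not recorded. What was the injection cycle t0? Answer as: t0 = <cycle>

Hop 1 reached at cycle 14; hop k is at t0 + k·L.
Therefore t0 = 14 − L = 11.

t0 = 11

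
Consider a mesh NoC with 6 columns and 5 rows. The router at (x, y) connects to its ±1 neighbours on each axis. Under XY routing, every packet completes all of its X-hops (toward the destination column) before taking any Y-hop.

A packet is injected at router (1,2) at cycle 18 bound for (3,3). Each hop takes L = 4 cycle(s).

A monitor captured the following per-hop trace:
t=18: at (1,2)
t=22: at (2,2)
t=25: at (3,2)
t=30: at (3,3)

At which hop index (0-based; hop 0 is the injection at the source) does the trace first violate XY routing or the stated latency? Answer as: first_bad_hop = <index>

first_bad_hop = 2

check 1→ d=(1,0) cyc+4: ok
check 2→ d=(1,0) cyc+3: BAD: Δcyc=3≠L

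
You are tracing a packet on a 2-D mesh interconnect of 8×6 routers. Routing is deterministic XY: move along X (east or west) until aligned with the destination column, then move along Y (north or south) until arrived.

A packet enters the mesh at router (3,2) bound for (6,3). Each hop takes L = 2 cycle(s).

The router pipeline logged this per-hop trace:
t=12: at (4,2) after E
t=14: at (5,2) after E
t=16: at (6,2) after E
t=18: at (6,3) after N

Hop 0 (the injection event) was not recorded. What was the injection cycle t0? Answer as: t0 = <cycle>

cyc[1] = 12 and cyc[k] = t0 + k·L for every k.
Therefore t0 = 12 − L = 10.

t0 = 10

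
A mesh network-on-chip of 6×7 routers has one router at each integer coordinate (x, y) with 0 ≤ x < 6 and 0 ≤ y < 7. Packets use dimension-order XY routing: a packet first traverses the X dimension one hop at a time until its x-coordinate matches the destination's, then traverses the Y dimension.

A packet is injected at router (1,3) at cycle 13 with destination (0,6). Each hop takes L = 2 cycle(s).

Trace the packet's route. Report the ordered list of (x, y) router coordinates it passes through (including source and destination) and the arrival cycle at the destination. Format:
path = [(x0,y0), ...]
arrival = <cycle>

[0] x=1 y=3 t=13
[1] x=0 y=3 t=15 →W
[2] x=0 y=4 t=17 →N
[3] x=0 y=5 t=19 →N
[4] x=0 y=6 t=21 →N

path = [(1,3), (0,3), (0,4), (0,5), (0,6)]
arrival = 21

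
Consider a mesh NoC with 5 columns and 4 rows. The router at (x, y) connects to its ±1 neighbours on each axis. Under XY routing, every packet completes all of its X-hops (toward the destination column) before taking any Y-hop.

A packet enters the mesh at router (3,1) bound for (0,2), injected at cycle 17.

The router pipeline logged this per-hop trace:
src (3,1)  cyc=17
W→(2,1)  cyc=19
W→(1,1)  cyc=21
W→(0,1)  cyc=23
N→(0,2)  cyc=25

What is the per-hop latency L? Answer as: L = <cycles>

From hop 0 (17) to hop 1 (19): +2 cycles.
One hop costs L cycles, so L = 2.

L = 2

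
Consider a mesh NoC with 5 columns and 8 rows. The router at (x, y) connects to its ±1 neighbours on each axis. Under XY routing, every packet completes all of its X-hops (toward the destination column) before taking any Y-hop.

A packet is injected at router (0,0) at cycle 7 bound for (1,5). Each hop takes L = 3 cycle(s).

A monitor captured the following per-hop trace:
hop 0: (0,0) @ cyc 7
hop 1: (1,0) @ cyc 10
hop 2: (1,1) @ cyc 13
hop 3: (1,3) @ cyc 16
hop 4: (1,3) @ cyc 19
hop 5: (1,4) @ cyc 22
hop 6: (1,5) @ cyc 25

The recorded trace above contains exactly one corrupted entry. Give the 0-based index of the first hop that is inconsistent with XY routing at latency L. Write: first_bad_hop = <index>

  1: Δx=+1 Δy=+0 Δt=3 [ok]
  2: Δx=+0 Δy=+1 Δt=3 [ok]
  3: Δx=+0 Δy=+2 Δt=3 [BAD: non-unit step]

first_bad_hop = 3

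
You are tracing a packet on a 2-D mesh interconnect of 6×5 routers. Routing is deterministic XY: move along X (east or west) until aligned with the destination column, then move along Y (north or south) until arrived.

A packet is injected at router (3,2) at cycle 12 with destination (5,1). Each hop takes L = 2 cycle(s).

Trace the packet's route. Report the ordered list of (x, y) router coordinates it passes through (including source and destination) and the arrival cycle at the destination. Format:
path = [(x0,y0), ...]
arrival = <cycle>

#0 — 3,2 | c12
#1 — 4,2 | c14 | E
#2 — 5,2 | c16 | E
#3 — 5,1 | c18 | S

path = [(3,2), (4,2), (5,2), (5,1)]
arrival = 18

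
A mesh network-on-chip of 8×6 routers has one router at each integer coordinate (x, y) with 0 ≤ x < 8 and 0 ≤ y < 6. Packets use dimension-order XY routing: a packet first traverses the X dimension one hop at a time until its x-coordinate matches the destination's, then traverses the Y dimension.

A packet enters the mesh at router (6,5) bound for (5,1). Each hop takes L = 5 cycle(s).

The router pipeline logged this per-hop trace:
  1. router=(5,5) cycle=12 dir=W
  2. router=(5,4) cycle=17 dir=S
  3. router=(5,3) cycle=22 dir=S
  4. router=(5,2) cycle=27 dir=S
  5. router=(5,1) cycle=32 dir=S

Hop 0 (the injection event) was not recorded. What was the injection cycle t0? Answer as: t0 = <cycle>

t0 = 7

At hop 1 the cycle is 12; in general cyc_k = t0 + kL.
So t0 = 12 − 1·5 = 7.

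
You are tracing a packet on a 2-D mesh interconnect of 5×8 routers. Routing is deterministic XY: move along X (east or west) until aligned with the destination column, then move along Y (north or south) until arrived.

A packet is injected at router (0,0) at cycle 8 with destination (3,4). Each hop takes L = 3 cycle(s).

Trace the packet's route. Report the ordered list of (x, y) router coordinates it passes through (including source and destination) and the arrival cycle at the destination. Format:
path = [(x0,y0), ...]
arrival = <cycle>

hop 0: (0,0) @ cyc 8
hop 1: (1,0) @ cyc 11  [E]
hop 2: (2,0) @ cyc 14  [E]
hop 3: (3,0) @ cyc 17  [E]
hop 4: (3,1) @ cyc 20  [N]
hop 5: (3,2) @ cyc 23  [N]
hop 6: (3,3) @ cyc 26  [N]
hop 7: (3,4) @ cyc 29  [N]

path = [(0,0), (1,0), (2,0), (3,0), (3,1), (3,2), (3,3), (3,4)]
arrival = 29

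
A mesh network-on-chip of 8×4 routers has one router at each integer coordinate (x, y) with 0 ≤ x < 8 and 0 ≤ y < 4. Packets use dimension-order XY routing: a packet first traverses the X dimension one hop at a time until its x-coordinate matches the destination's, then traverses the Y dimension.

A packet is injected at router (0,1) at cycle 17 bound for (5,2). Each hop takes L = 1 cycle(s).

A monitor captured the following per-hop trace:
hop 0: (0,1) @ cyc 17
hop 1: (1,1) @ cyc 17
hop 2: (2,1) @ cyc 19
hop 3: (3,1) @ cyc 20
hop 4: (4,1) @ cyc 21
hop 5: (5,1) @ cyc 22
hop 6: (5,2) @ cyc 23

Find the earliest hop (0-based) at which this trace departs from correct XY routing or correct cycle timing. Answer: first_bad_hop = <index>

first_bad_hop = 1

hop 1: step (+1,+0), +0 cyc — BAD: Δcyc=0≠L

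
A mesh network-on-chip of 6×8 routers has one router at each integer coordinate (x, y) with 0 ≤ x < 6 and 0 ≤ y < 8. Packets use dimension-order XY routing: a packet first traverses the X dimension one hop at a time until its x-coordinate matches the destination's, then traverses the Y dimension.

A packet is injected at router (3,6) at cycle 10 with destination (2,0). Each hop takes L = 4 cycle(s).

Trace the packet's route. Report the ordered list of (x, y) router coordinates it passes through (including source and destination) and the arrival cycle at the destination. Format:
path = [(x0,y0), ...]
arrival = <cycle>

t=10: at (3,6)
t=14: at (2,6) after W
t=18: at (2,5) after S
t=22: at (2,4) after S
t=26: at (2,3) after S
t=30: at (2,2) after S
t=34: at (2,1) after S
t=38: at (2,0) after S

path = [(3,6), (2,6), (2,5), (2,4), (2,3), (2,2), (2,1), (2,0)]
arrival = 38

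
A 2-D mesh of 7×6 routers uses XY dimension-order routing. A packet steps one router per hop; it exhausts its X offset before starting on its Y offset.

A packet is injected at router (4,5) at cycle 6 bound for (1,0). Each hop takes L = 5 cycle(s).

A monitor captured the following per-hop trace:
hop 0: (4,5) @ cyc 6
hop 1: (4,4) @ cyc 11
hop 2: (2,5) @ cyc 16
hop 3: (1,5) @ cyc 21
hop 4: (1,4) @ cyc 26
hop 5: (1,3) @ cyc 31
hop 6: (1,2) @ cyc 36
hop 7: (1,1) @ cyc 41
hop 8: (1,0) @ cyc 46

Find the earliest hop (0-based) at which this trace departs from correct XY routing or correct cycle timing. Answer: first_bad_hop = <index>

first_bad_hop = 1

  1: Δx=+0 Δy=-1 Δt=5 [BAD: Y-move but x=4≠1]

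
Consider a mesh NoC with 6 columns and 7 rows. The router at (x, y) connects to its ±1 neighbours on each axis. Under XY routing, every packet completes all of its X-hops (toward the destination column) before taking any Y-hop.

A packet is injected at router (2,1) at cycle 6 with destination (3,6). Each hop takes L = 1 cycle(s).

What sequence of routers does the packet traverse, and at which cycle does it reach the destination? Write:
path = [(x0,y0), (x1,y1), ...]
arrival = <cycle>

hop 0: (2,1) @ cyc 6
hop 1: (3,1) @ cyc 7  [E]
hop 2: (3,2) @ cyc 8  [N]
hop 3: (3,3) @ cyc 9  [N]
hop 4: (3,4) @ cyc 10  [N]
hop 5: (3,5) @ cyc 11  [N]
hop 6: (3,6) @ cyc 12  [N]

path = [(2,1), (3,1), (3,2), (3,3), (3,4), (3,5), (3,6)]
arrival = 12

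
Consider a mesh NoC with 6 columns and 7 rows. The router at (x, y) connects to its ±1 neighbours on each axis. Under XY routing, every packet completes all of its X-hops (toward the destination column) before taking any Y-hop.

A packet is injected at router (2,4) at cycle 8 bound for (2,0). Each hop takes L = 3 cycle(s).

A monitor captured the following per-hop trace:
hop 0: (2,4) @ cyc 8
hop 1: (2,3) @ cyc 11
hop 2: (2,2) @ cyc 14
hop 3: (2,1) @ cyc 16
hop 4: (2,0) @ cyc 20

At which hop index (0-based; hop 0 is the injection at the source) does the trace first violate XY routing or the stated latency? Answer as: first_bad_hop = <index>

first_bad_hop = 3

check 1→ d=(0,-1) cyc+3: ok
check 2→ d=(0,-1) cyc+3: ok
check 3→ d=(0,-1) cyc+2: BAD: Δcyc=2≠L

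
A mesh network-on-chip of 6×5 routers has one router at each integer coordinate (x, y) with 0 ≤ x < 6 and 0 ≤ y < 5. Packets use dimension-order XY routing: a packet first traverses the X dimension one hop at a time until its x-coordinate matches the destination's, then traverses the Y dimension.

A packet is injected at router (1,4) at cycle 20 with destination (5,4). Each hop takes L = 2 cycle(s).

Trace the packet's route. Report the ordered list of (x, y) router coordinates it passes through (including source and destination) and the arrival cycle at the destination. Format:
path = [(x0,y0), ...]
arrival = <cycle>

path = [(1,4), (2,4), (3,4), (4,4), (5,4)]
arrival = 28

  0. router=(1,4) cycle=20 (inject)
  1. router=(2,4) cycle=22 dir=E
  2. router=(3,4) cycle=24 dir=E
  3. router=(4,4) cycle=26 dir=E
  4. router=(5,4) cycle=28 dir=E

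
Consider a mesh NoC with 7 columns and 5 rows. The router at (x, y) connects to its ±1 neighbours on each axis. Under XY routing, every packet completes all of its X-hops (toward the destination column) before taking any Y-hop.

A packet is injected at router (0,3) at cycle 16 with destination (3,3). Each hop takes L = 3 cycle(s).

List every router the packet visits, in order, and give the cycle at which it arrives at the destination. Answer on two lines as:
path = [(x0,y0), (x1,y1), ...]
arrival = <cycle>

t=16: at (0,3)
t=19: at (1,3) after E
t=22: at (2,3) after E
t=25: at (3,3) after E

path = [(0,3), (1,3), (2,3), (3,3)]
arrival = 25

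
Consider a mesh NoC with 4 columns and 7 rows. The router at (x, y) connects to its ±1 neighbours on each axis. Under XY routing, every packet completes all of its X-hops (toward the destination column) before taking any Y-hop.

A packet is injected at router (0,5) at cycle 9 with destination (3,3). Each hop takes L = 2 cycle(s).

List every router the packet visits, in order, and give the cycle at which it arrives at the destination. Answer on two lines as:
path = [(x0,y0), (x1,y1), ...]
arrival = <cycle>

path = [(0,5), (1,5), (2,5), (3,5), (3,4), (3,3)]
arrival = 19

hop 0: (0,5) @ cyc 9
hop 1: (1,5) @ cyc 11  [E]
hop 2: (2,5) @ cyc 13  [E]
hop 3: (3,5) @ cyc 15  [E]
hop 4: (3,4) @ cyc 17  [S]
hop 5: (3,3) @ cyc 19  [S]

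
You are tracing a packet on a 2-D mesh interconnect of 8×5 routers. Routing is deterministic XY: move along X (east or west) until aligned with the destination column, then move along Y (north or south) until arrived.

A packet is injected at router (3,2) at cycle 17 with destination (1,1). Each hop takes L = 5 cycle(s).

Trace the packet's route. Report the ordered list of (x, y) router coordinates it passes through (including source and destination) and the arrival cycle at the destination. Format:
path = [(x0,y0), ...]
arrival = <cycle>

path = [(3,2), (2,2), (1,2), (1,1)]
arrival = 32

src (3,2)  cyc=17
W→(2,2)  cyc=22
W→(1,2)  cyc=27
S→(1,1)  cyc=32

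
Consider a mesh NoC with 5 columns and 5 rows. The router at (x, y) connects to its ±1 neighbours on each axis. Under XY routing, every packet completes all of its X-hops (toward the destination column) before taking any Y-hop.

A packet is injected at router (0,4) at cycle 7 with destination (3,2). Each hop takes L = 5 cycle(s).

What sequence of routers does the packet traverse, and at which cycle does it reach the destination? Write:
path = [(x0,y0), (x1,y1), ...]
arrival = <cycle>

#0 — 0,4 | c7
#1 — 1,4 | c12 | E
#2 — 2,4 | c17 | E
#3 — 3,4 | c22 | E
#4 — 3,3 | c27 | S
#5 — 3,2 | c32 | S

path = [(0,4), (1,4), (2,4), (3,4), (3,3), (3,2)]
arrival = 32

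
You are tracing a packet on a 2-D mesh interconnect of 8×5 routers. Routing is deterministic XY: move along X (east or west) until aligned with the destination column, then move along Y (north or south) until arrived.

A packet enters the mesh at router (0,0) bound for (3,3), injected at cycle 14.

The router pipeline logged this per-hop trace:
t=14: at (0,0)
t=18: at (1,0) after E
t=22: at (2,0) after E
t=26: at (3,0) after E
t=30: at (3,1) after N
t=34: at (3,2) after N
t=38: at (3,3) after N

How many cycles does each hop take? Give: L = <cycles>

cyc[1] − cyc[0] = 18 − 14 = 4.
That increment is L by definition: L = 4.

L = 4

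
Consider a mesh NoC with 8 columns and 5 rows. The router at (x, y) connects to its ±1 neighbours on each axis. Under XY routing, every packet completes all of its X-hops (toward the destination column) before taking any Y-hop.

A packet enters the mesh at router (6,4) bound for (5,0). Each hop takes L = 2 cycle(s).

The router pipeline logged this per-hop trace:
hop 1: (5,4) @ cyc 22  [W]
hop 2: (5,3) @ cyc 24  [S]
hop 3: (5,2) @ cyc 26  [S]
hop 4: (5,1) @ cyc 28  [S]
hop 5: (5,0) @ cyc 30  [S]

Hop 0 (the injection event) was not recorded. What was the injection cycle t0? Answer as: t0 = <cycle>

t0 = 20

At hop 1 the cycle is 22; in general cyc_k = t0 + kL.
Therefore t0 = 22 − L = 20.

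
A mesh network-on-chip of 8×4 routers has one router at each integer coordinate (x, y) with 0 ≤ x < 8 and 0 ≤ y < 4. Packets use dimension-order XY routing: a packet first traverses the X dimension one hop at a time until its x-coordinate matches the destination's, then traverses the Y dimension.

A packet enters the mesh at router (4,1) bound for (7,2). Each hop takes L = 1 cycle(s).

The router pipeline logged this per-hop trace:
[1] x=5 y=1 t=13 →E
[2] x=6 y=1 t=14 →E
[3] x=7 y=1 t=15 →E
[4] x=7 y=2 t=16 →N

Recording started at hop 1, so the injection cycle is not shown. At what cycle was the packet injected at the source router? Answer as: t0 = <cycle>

t0 = 12

The first recorded entry is hop 1 at cycle 13.
Subtract one hop: t0 = 13 − 1 = 12.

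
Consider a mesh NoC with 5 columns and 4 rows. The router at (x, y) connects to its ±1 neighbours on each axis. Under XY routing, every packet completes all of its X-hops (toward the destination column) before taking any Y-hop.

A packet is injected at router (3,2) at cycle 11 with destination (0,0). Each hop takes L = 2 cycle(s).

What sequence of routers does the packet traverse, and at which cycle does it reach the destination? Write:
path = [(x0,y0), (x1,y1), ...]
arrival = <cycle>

t=11: at (3,2)
t=13: at (2,2) after W
t=15: at (1,2) after W
t=17: at (0,2) after W
t=19: at (0,1) after S
t=21: at (0,0) after S

path = [(3,2), (2,2), (1,2), (0,2), (0,1), (0,0)]
arrival = 21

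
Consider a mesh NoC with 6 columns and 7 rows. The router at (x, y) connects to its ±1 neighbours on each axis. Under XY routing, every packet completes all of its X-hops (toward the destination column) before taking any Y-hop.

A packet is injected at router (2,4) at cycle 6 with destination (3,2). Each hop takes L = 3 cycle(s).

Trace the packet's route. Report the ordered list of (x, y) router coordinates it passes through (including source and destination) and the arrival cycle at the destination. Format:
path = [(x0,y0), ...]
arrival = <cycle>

path = [(2,4), (3,4), (3,3), (3,2)]
arrival = 15

src (2,4)  cyc=6
E→(3,4)  cyc=9
S→(3,3)  cyc=12
S→(3,2)  cyc=15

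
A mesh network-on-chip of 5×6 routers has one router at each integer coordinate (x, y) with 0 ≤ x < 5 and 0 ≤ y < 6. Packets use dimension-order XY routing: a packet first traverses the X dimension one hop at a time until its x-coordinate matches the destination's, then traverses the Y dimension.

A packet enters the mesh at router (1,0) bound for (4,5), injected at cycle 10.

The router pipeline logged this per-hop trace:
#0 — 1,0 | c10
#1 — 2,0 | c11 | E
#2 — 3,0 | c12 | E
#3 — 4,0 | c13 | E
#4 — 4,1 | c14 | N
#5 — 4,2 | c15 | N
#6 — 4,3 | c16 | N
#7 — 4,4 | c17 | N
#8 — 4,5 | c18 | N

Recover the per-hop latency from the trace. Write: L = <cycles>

L = 1

cyc[1] − cyc[0] = 11 − 10 = 1.
Each hop adds L, hence L = 1.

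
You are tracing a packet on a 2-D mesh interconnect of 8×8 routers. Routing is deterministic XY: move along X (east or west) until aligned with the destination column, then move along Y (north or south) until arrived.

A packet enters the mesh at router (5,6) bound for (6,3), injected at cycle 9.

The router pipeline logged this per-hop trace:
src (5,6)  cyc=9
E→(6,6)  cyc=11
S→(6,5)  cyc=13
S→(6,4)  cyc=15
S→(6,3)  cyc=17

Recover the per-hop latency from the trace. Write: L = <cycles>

L = 2

cyc[1] − cyc[0] = 11 − 9 = 2.
Each hop adds L, hence L = 2.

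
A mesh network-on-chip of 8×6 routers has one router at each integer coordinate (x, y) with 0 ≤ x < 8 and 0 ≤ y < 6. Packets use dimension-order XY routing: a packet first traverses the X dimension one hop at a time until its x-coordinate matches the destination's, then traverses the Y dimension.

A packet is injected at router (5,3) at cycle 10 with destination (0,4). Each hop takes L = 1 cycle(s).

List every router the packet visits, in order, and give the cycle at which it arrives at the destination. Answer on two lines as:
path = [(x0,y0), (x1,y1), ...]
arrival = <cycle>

[0] x=5 y=3 t=10
[1] x=4 y=3 t=11 →W
[2] x=3 y=3 t=12 →W
[3] x=2 y=3 t=13 →W
[4] x=1 y=3 t=14 →W
[5] x=0 y=3 t=15 →W
[6] x=0 y=4 t=16 →N

path = [(5,3), (4,3), (3,3), (2,3), (1,3), (0,3), (0,4)]
arrival = 16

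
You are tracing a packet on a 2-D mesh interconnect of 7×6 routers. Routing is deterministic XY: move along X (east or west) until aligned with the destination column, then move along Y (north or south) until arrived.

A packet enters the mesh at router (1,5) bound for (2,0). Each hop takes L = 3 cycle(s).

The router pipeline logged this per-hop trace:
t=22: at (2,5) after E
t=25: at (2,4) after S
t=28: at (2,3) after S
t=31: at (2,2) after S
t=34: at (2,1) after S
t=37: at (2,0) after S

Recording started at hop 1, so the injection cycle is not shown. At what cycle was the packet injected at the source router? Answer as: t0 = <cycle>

Hop 1 reached at cycle 22; hop k is at t0 + k·L.
Therefore t0 = 22 − L = 19.

t0 = 19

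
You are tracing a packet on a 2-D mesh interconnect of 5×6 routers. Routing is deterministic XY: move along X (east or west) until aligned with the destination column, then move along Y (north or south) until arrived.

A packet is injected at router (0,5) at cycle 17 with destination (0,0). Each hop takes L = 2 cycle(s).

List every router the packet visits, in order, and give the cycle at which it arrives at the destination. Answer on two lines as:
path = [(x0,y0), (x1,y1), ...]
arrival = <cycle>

path = [(0,5), (0,4), (0,3), (0,2), (0,1), (0,0)]
arrival = 27

#0 — 0,5 | c17
#1 — 0,4 | c19 | S
#2 — 0,3 | c21 | S
#3 — 0,2 | c23 | S
#4 — 0,1 | c25 | S
#5 — 0,0 | c27 | S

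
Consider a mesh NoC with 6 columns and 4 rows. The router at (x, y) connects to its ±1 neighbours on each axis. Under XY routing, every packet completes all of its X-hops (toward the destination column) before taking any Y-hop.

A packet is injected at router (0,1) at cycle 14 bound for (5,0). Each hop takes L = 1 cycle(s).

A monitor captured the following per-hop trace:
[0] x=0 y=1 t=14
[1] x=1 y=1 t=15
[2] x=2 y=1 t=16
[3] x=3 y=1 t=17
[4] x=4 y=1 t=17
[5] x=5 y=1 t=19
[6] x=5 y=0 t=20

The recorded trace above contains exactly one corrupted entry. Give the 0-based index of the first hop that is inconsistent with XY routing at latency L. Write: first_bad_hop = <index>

first_bad_hop = 4

[1] (+1,+0) / 1c ⇒ ok
[2] (+1,+0) / 1c ⇒ ok
[3] (+1,+0) / 1c ⇒ ok
[4] (+1,+0) / 0c ⇒ BAD: Δcyc=0≠L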